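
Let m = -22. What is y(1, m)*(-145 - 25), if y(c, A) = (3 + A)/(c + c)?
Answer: 1615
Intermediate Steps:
y(c, A) = (3 + A)/(2*c) (y(c, A) = (3 + A)/((2*c)) = (3 + A)*(1/(2*c)) = (3 + A)/(2*c))
y(1, m)*(-145 - 25) = ((½)*(3 - 22)/1)*(-145 - 25) = ((½)*1*(-19))*(-170) = -19/2*(-170) = 1615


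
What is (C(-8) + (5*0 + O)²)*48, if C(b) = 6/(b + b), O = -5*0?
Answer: -18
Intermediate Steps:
O = 0
C(b) = 3/b (C(b) = 6/((2*b)) = 6*(1/(2*b)) = 3/b)
(C(-8) + (5*0 + O)²)*48 = (3/(-8) + (5*0 + 0)²)*48 = (3*(-⅛) + (0 + 0)²)*48 = (-3/8 + 0²)*48 = (-3/8 + 0)*48 = -3/8*48 = -18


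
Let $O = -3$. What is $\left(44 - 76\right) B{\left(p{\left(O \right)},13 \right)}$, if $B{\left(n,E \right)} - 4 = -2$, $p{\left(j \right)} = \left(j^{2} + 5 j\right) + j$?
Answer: $-64$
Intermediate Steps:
$p{\left(j \right)} = j^{2} + 6 j$
$B{\left(n,E \right)} = 2$ ($B{\left(n,E \right)} = 4 - 2 = 2$)
$\left(44 - 76\right) B{\left(p{\left(O \right)},13 \right)} = \left(44 - 76\right) 2 = \left(-32\right) 2 = -64$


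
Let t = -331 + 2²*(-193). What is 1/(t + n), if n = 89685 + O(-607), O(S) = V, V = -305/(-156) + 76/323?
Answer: 2652/234925273 ≈ 1.1289e-5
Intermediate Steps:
V = 5809/2652 (V = -305*(-1/156) + 76*(1/323) = 305/156 + 4/17 = 5809/2652 ≈ 2.1904)
O(S) = 5809/2652
n = 237850429/2652 (n = 89685 + 5809/2652 = 237850429/2652 ≈ 89687.)
t = -1103 (t = -331 + 4*(-193) = -331 - 772 = -1103)
1/(t + n) = 1/(-1103 + 237850429/2652) = 1/(234925273/2652) = 2652/234925273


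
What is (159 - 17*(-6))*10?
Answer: 2610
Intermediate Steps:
(159 - 17*(-6))*10 = (159 + 102)*10 = 261*10 = 2610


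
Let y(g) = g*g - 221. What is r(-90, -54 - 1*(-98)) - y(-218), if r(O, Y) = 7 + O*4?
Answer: -47656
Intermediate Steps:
r(O, Y) = 7 + 4*O
y(g) = -221 + g**2 (y(g) = g**2 - 221 = -221 + g**2)
r(-90, -54 - 1*(-98)) - y(-218) = (7 + 4*(-90)) - (-221 + (-218)**2) = (7 - 360) - (-221 + 47524) = -353 - 1*47303 = -353 - 47303 = -47656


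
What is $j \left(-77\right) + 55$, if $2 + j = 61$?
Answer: $-4488$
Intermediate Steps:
$j = 59$ ($j = -2 + 61 = 59$)
$j \left(-77\right) + 55 = 59 \left(-77\right) + 55 = -4543 + 55 = -4488$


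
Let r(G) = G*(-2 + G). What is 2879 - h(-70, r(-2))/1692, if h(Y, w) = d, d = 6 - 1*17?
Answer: 4871279/1692 ≈ 2879.0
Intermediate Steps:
d = -11 (d = 6 - 17 = -11)
h(Y, w) = -11
2879 - h(-70, r(-2))/1692 = 2879 - (-11)/1692 = 2879 - 1*(-11/1692) = 2879 + 11/1692 = 4871279/1692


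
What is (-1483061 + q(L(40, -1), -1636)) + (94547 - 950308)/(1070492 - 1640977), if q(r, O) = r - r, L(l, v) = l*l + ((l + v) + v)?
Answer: -846063198824/570485 ≈ -1.4831e+6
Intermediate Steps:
L(l, v) = l + l² + 2*v (L(l, v) = l² + (l + 2*v) = l + l² + 2*v)
q(r, O) = 0
(-1483061 + q(L(40, -1), -1636)) + (94547 - 950308)/(1070492 - 1640977) = (-1483061 + 0) + (94547 - 950308)/(1070492 - 1640977) = -1483061 - 855761/(-570485) = -1483061 - 855761*(-1/570485) = -1483061 + 855761/570485 = -846063198824/570485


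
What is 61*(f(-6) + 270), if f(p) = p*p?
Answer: 18666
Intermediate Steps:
f(p) = p²
61*(f(-6) + 270) = 61*((-6)² + 270) = 61*(36 + 270) = 61*306 = 18666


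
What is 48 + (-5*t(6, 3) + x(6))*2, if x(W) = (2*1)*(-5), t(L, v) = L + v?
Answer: -62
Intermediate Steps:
x(W) = -10 (x(W) = 2*(-5) = -10)
48 + (-5*t(6, 3) + x(6))*2 = 48 + (-5*(6 + 3) - 10)*2 = 48 + (-5*9 - 10)*2 = 48 + (-45 - 10)*2 = 48 - 55*2 = 48 - 110 = -62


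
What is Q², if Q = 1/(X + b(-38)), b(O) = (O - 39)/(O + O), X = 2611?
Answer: 5776/39407411169 ≈ 1.4657e-7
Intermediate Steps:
b(O) = (-39 + O)/(2*O) (b(O) = (-39 + O)/((2*O)) = (-39 + O)*(1/(2*O)) = (-39 + O)/(2*O))
Q = 76/198513 (Q = 1/(2611 + (½)*(-39 - 38)/(-38)) = 1/(2611 + (½)*(-1/38)*(-77)) = 1/(2611 + 77/76) = 1/(198513/76) = 76/198513 ≈ 0.00038285)
Q² = (76/198513)² = 5776/39407411169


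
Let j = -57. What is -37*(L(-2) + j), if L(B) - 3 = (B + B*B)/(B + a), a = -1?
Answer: 6068/3 ≈ 2022.7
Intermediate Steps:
L(B) = 3 + (B + B²)/(-1 + B) (L(B) = 3 + (B + B*B)/(B - 1) = 3 + (B + B²)/(-1 + B))
-37*(L(-2) + j) = -37*((-3 + (-2)² + 4*(-2))/(-1 - 2) - 57) = -37*((-3 + 4 - 8)/(-3) - 57) = -37*(-⅓*(-7) - 57) = -37*(7/3 - 57) = -37*(-164/3) = 6068/3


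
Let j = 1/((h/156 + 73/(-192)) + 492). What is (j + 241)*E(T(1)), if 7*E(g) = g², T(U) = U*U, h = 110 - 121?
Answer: 98562361/2862783 ≈ 34.429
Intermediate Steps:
h = -11
T(U) = U²
E(g) = g²/7
j = 832/408969 (j = 1/((-11/156 + 73/(-192)) + 492) = 1/((-11*1/156 + 73*(-1/192)) + 492) = 1/((-11/156 - 73/192) + 492) = 1/(-375/832 + 492) = 1/(408969/832) = 832/408969 ≈ 0.0020344)
(j + 241)*E(T(1)) = (832/408969 + 241)*((1²)²/7) = 98562361*((⅐)*1²)/408969 = 98562361*((⅐)*1)/408969 = (98562361/408969)*(⅐) = 98562361/2862783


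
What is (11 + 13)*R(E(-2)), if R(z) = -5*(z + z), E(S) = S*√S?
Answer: 480*I*√2 ≈ 678.82*I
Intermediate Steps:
E(S) = S^(3/2)
R(z) = -10*z
(11 + 13)*R(E(-2)) = (11 + 13)*(-(-20)*I*√2) = 24*(-(-20)*I*√2) = 24*(20*I*√2) = 480*I*√2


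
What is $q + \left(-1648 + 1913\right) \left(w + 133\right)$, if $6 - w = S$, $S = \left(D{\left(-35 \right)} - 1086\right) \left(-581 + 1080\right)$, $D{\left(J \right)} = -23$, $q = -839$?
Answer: $146684611$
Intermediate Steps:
$S = -553391$ ($S = \left(-23 - 1086\right) \left(-581 + 1080\right) = \left(-1109\right) 499 = -553391$)
$w = 553397$ ($w = 6 - -553391 = 6 + 553391 = 553397$)
$q + \left(-1648 + 1913\right) \left(w + 133\right) = -839 + \left(-1648 + 1913\right) \left(553397 + 133\right) = -839 + 265 \cdot 553530 = -839 + 146685450 = 146684611$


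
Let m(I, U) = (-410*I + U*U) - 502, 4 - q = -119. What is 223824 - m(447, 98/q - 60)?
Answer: 6113492360/15129 ≈ 4.0409e+5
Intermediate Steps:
q = 123 (q = 4 - 1*(-119) = 4 + 119 = 123)
m(I, U) = -502 + U² - 410*I (m(I, U) = (-410*I + U²) - 502 = (U² - 410*I) - 502 = -502 + U² - 410*I)
223824 - m(447, 98/q - 60) = 223824 - (-502 + (98/123 - 60)² - 410*447) = 223824 - (-502 + (98*(1/123) - 60)² - 183270) = 223824 - (-502 + (98/123 - 60)² - 183270) = 223824 - (-502 + (-7282/123)² - 183270) = 223824 - (-502 + 53027524/15129 - 183270) = 223824 - 1*(-2727259064/15129) = 223824 + 2727259064/15129 = 6113492360/15129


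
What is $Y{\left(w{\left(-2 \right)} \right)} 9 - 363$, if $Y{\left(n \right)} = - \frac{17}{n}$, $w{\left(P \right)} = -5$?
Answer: $- \frac{1662}{5} \approx -332.4$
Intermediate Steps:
$Y{\left(w{\left(-2 \right)} \right)} 9 - 363 = - \frac{17}{-5} \cdot 9 - 363 = \left(-17\right) \left(- \frac{1}{5}\right) 9 - 363 = \frac{17}{5} \cdot 9 - 363 = \frac{153}{5} - 363 = - \frac{1662}{5}$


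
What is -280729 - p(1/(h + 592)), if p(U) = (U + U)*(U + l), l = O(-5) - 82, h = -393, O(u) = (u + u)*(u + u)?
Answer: -11117156295/39601 ≈ -2.8073e+5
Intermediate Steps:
O(u) = 4*u² (O(u) = (2*u)*(2*u) = 4*u²)
l = 18 (l = 4*(-5)² - 82 = 4*25 - 82 = 100 - 82 = 18)
p(U) = 2*U*(18 + U) (p(U) = (U + U)*(U + 18) = (2*U)*(18 + U) = 2*U*(18 + U))
-280729 - p(1/(h + 592)) = -280729 - 2*(18 + 1/(-393 + 592))/(-393 + 592) = -280729 - 2*(18 + 1/199)/199 = -280729 - 2*3583/(199*199) = -280729 - 1*7166/39601 = -280729 - 7166/39601 = -11117156295/39601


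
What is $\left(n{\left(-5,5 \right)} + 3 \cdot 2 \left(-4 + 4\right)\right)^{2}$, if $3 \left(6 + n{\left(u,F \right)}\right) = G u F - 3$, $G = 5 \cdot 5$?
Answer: $\frac{417316}{9} \approx 46368.0$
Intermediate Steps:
$G = 25$
$n{\left(u,F \right)} = -7 + \frac{25 F u}{3}$ ($n{\left(u,F \right)} = -6 + \frac{25 u F - 3}{3} = -6 + \frac{25 F u - 3}{3} = -6 + \frac{-3 + 25 F u}{3} = -6 + \left(-1 + \frac{25 F u}{3}\right) = -7 + \frac{25 F u}{3}$)
$\left(n{\left(-5,5 \right)} + 3 \cdot 2 \left(-4 + 4\right)\right)^{2} = \left(\left(-7 + \frac{25}{3} \cdot 5 \left(-5\right)\right) + 3 \cdot 2 \left(-4 + 4\right)\right)^{2} = \left(\left(-7 - \frac{625}{3}\right) + 6 \cdot 0\right)^{2} = \left(- \frac{646}{3} + 0\right)^{2} = \left(- \frac{646}{3}\right)^{2} = \frac{417316}{9}$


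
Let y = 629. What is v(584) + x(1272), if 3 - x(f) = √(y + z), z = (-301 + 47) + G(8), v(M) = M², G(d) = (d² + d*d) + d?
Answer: 341059 - √511 ≈ 3.4104e+5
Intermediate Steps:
G(d) = d + 2*d² (G(d) = (d² + d²) + d = 2*d² + d = d + 2*d²)
z = -118 (z = (-301 + 47) + 8*(1 + 2*8) = -254 + 8*(1 + 16) = -254 + 8*17 = -254 + 136 = -118)
x(f) = 3 - √511 (x(f) = 3 - √(629 - 118) = 3 - √511)
v(584) + x(1272) = 584² + (3 - √511) = 341056 + (3 - √511) = 341059 - √511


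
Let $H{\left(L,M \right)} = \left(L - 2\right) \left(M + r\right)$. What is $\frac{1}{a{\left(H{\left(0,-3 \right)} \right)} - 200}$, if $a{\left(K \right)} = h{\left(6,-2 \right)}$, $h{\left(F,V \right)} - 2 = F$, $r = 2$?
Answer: $- \frac{1}{192} \approx -0.0052083$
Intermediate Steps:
$H{\left(L,M \right)} = \left(-2 + L\right) \left(2 + M\right)$ ($H{\left(L,M \right)} = \left(L - 2\right) \left(M + 2\right) = \left(-2 + L\right) \left(2 + M\right)$)
$h{\left(F,V \right)} = 2 + F$
$a{\left(K \right)} = 8$ ($a{\left(K \right)} = 2 + 6 = 8$)
$\frac{1}{a{\left(H{\left(0,-3 \right)} \right)} - 200} = \frac{1}{8 - 200} = \frac{1}{-192} = - \frac{1}{192}$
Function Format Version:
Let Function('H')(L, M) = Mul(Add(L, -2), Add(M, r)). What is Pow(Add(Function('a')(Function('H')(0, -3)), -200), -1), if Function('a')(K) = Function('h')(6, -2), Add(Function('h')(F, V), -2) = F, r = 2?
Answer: Rational(-1, 192) ≈ -0.0052083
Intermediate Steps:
Function('H')(L, M) = Mul(Add(-2, L), Add(2, M)) (Function('H')(L, M) = Mul(Add(L, -2), Add(M, 2)) = Mul(Add(-2, L), Add(2, M)))
Function('h')(F, V) = Add(2, F)
Function('a')(K) = 8 (Function('a')(K) = Add(2, 6) = 8)
Pow(Add(Function('a')(Function('H')(0, -3)), -200), -1) = Pow(Add(8, -200), -1) = Pow(-192, -1) = Rational(-1, 192)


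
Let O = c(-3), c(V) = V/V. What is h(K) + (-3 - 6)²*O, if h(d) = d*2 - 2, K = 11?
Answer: 101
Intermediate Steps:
c(V) = 1
O = 1
h(d) = -2 + 2*d (h(d) = 2*d - 2 = -2 + 2*d)
h(K) + (-3 - 6)²*O = (-2 + 2*11) + (-3 - 6)²*1 = (-2 + 22) + (-9)²*1 = 20 + 81*1 = 20 + 81 = 101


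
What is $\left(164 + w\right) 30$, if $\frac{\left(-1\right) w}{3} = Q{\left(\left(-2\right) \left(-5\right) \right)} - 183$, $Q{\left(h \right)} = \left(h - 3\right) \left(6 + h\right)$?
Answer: $11310$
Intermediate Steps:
$Q{\left(h \right)} = \left(-3 + h\right) \left(6 + h\right)$
$w = 213$ ($w = - 3 \left(\left(-18 + \left(\left(-2\right) \left(-5\right)\right)^{2} + 3 \left(\left(-2\right) \left(-5\right)\right)\right) - 183\right) = - 3 \left(\left(-18 + 10^{2} + 3 \cdot 10\right) - 183\right) = - 3 \left(\left(-18 + 100 + 30\right) - 183\right) = - 3 \left(112 - 183\right) = \left(-3\right) \left(-71\right) = 213$)
$\left(164 + w\right) 30 = \left(164 + 213\right) 30 = 377 \cdot 30 = 11310$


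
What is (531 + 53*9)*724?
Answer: 729792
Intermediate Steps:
(531 + 53*9)*724 = (531 + 477)*724 = 1008*724 = 729792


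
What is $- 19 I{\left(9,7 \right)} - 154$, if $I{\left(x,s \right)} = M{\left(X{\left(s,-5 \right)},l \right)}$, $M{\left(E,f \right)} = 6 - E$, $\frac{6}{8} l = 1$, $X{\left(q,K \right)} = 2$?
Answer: $-230$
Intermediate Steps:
$l = \frac{4}{3}$ ($l = \frac{4}{3} \cdot 1 = \frac{4}{3} \approx 1.3333$)
$I{\left(x,s \right)} = 4$ ($I{\left(x,s \right)} = 6 - 2 = 4$)
$- 19 I{\left(9,7 \right)} - 154 = \left(-19\right) 4 - 154 = -76 - 154 = -230$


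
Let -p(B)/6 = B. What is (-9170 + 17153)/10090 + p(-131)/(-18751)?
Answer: 141758493/189197590 ≈ 0.74926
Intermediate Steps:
p(B) = -6*B
(-9170 + 17153)/10090 + p(-131)/(-18751) = (-9170 + 17153)/10090 - 6*(-131)/(-18751) = 7983*(1/10090) + 786*(-1/18751) = 7983/10090 - 786/18751 = 141758493/189197590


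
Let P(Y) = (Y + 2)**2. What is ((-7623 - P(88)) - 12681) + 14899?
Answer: -13505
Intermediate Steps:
P(Y) = (2 + Y)**2
((-7623 - P(88)) - 12681) + 14899 = ((-7623 - (2 + 88)**2) - 12681) + 14899 = ((-7623 - 1*90**2) - 12681) + 14899 = ((-7623 - 1*8100) - 12681) + 14899 = ((-7623 - 8100) - 12681) + 14899 = (-15723 - 12681) + 14899 = -28404 + 14899 = -13505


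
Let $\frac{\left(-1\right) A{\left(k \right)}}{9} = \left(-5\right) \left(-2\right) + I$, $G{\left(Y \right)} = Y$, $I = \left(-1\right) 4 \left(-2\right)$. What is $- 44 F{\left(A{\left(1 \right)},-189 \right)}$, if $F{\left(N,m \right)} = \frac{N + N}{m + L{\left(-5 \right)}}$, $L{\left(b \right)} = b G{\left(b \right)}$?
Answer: $- \frac{3564}{41} \approx -86.927$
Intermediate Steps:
$I = 8$ ($I = \left(-4\right) \left(-2\right) = 8$)
$L{\left(b \right)} = b^{2}$ ($L{\left(b \right)} = b b = b^{2}$)
$A{\left(k \right)} = -162$ ($A{\left(k \right)} = - 9 \left(\left(-5\right) \left(-2\right) + 8\right) = - 9 \left(10 + 8\right) = \left(-9\right) 18 = -162$)
$F{\left(N,m \right)} = \frac{2 N}{25 + m}$ ($F{\left(N,m \right)} = \frac{N + N}{m + \left(-5\right)^{2}} = \frac{2 N}{m + 25} = \frac{2 N}{25 + m}$)
$- 44 F{\left(A{\left(1 \right)},-189 \right)} = - 44 \cdot 2 \left(-162\right) \frac{1}{25 - 189} = - 44 \cdot 2 \left(-162\right) \frac{1}{-164} = - 44 \cdot 2 \left(-162\right) \left(- \frac{1}{164}\right) = \left(-44\right) \frac{81}{41} = - \frac{3564}{41}$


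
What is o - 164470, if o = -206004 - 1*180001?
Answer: -550475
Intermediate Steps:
o = -386005 (o = -206004 - 180001 = -386005)
o - 164470 = -386005 - 164470 = -550475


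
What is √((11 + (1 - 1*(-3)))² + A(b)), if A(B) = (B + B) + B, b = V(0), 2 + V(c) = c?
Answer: √219 ≈ 14.799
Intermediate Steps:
V(c) = -2 + c
b = -2 (b = -2 + 0 = -2)
A(B) = 3*B (A(B) = 2*B + B = 3*B)
√((11 + (1 - 1*(-3)))² + A(b)) = √((11 + (1 - 1*(-3)))² + 3*(-2)) = √((11 + (1 + 3))² - 6) = √((11 + 4)² - 6) = √(15² - 6) = √(225 - 6) = √219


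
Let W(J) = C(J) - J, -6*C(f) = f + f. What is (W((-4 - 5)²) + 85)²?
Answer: 529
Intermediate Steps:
C(f) = -f/3 (C(f) = -(f + f)/6 = -f/3)
W(J) = -4*J/3 (W(J) = -J/3 - J = -4*J/3)
(W((-4 - 5)²) + 85)² = (-4*(-4 - 5)²/3 + 85)² = (-4/3*(-9)² + 85)² = (-4/3*81 + 85)² = (-108 + 85)² = (-23)² = 529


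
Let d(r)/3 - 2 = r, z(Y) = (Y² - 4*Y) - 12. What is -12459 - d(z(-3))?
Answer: -12492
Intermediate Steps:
z(Y) = -12 + Y² - 4*Y
d(r) = 6 + 3*r
-12459 - d(z(-3)) = -12459 - (6 + 3*(-12 + (-3)² - 4*(-3))) = -12459 - (6 + 3*(-12 + 9 + 12)) = -12459 - (6 + 3*9) = -12459 - (6 + 27) = -12459 - 1*33 = -12459 - 33 = -12492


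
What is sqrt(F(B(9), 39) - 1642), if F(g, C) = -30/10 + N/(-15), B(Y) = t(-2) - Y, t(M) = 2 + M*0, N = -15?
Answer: 2*I*sqrt(411) ≈ 40.546*I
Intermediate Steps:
t(M) = 2 (t(M) = 2 + 0 = 2)
B(Y) = 2 - Y
F(g, C) = -2 (F(g, C) = -30/10 - 15/(-15) = -30*1/10 - 15*(-1/15) = -3 + 1 = -2)
sqrt(F(B(9), 39) - 1642) = sqrt(-2 - 1642) = sqrt(-1644) = 2*I*sqrt(411)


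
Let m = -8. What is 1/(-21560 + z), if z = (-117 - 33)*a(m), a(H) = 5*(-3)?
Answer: -1/19310 ≈ -5.1787e-5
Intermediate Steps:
a(H) = -15
z = 2250 (z = (-117 - 33)*(-15) = -150*(-15) = 2250)
1/(-21560 + z) = 1/(-21560 + 2250) = 1/(-19310) = -1/19310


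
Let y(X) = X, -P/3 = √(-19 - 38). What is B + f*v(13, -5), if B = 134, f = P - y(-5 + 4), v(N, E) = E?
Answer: 129 + 15*I*√57 ≈ 129.0 + 113.25*I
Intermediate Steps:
P = -3*I*√57 (P = -3*√(-19 - 38) = -3*I*√57 ≈ -22.65*I)
f = 1 - 3*I*√57 (f = -3*I*√57 - (-5 + 4) = -3*I*√57 - 1*(-1) = -3*I*√57 + 1 = 1 - 3*I*√57 ≈ 1.0 - 22.65*I)
B + f*v(13, -5) = 134 + (1 - 3*I*√57)*(-5) = 134 + (-5 + 15*I*√57) = 129 + 15*I*√57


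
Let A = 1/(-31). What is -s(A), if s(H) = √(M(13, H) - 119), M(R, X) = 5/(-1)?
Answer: -2*I*√31 ≈ -11.136*I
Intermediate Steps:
M(R, X) = -5 (M(R, X) = 5*(-1) = -5)
A = -1/31 ≈ -0.032258
s(H) = 2*I*√31 (s(H) = √(-5 - 119) = √(-124) = 2*I*√31)
-s(A) = -2*I*√31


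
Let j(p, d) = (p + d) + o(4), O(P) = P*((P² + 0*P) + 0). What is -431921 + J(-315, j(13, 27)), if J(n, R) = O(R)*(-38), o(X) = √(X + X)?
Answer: -2900401 - 365408*√2 ≈ -3.4172e+6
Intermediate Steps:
o(X) = √2*√X (o(X) = √(2*X) = √2*√X)
O(P) = P³ (O(P) = P*((P² + 0) + 0) = P*(P² + 0) = P*P² = P³)
j(p, d) = d + p + 2*√2 (j(p, d) = (p + d) + √2*√4 = (d + p) + √2*2 = (d + p) + 2*√2 = d + p + 2*√2)
J(n, R) = -38*R³ (J(n, R) = R³*(-38) = -38*R³)
-431921 + J(-315, j(13, 27)) = -431921 - 38*(27 + 13 + 2*√2)³ = -431921 - 38*(40 + 2*√2)³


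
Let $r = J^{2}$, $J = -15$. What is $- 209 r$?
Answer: $-47025$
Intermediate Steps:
$r = 225$ ($r = \left(-15\right)^{2} = 225$)
$- 209 r = \left(-209\right) 225 = -47025$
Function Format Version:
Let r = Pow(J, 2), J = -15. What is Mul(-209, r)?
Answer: -47025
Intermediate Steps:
r = 225 (r = Pow(-15, 2) = 225)
Mul(-209, r) = Mul(-209, 225) = -47025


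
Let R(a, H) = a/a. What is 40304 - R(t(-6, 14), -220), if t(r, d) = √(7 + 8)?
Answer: 40303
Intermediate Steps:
t(r, d) = √15
R(a, H) = 1
40304 - R(t(-6, 14), -220) = 40304 - 1*1 = 40304 - 1 = 40303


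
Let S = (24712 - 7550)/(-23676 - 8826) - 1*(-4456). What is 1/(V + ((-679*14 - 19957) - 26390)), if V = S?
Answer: -16251/835261228 ≈ -1.9456e-5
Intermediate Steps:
S = 72405875/16251 (S = 17162/(-32502) + 4456 = 17162*(-1/32502) + 4456 = -8581/16251 + 4456 = 72405875/16251 ≈ 4455.5)
V = 72405875/16251 ≈ 4455.5
1/(V + ((-679*14 - 19957) - 26390)) = 1/(72405875/16251 + ((-679*14 - 19957) - 26390)) = 1/(72405875/16251 + ((-9506 - 19957) - 26390)) = 1/(72405875/16251 + (-29463 - 26390)) = 1/(72405875/16251 - 55853) = 1/(-835261228/16251) = -16251/835261228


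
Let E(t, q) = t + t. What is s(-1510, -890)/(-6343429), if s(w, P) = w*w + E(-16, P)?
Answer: -2280068/6343429 ≈ -0.35944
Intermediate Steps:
E(t, q) = 2*t
s(w, P) = -32 + w² (s(w, P) = w*w + 2*(-16) = w² - 32 = -32 + w²)
s(-1510, -890)/(-6343429) = (-32 + (-1510)²)/(-6343429) = (-32 + 2280100)*(-1/6343429) = 2280068*(-1/6343429) = -2280068/6343429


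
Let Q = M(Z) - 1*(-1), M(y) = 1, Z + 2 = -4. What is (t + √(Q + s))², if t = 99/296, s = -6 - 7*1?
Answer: -953975/87616 + 99*I*√11/148 ≈ -10.888 + 2.2186*I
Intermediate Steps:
Z = -6 (Z = -2 - 4 = -6)
Q = 2 (Q = 1 - 1*(-1) = 1 + 1 = 2)
s = -13 (s = -6 - 7 = -13)
t = 99/296 (t = 99*(1/296) = 99/296 ≈ 0.33446)
(t + √(Q + s))² = (99/296 + √(2 - 13))² = (99/296 + √(-11))² = (99/296 + I*√11)²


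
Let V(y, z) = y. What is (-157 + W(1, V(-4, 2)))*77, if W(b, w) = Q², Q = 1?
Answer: -12012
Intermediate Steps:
W(b, w) = 1 (W(b, w) = 1² = 1)
(-157 + W(1, V(-4, 2)))*77 = (-157 + 1)*77 = -156*77 = -12012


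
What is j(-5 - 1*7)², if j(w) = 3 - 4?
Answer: 1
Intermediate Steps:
j(w) = -1
j(-5 - 1*7)² = (-1)² = 1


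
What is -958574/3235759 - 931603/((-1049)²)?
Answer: -4069258579851/3560632439359 ≈ -1.1428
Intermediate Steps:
-958574/3235759 - 931603/((-1049)²) = -958574*1/3235759 - 931603/1100401 = -958574/3235759 - 931603*1/1100401 = -958574/3235759 - 931603/1100401 = -4069258579851/3560632439359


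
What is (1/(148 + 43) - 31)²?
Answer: 35046400/36481 ≈ 960.68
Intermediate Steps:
(1/(148 + 43) - 31)² = (1/191 - 31)² = (-5920/191)² = 35046400/36481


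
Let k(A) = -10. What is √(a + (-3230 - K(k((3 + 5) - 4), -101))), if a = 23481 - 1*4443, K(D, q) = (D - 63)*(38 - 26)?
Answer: 2*√4171 ≈ 129.17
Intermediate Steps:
K(D, q) = -756 + 12*D (K(D, q) = (-63 + D)*12 = -756 + 12*D)
a = 19038 (a = 23481 - 4443 = 19038)
√(a + (-3230 - K(k((3 + 5) - 4), -101))) = √(19038 + (-3230 - (-756 + 12*(-10)))) = √(19038 + (-3230 - (-756 - 120))) = √(19038 + (-3230 - 1*(-876))) = √(19038 + (-3230 + 876)) = √(19038 - 2354) = √16684 = 2*√4171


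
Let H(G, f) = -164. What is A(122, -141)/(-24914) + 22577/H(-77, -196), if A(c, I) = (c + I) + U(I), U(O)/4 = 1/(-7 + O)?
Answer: -10405884765/75589076 ≈ -137.66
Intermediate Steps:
U(O) = 4/(-7 + O)
A(c, I) = I + c + 4/(-7 + I) (A(c, I) = (c + I) + 4/(-7 + I) = (I + c) + 4/(-7 + I) = I + c + 4/(-7 + I))
A(122, -141)/(-24914) + 22577/H(-77, -196) = ((4 + (-7 - 141)*(-141 + 122))/(-7 - 141))/(-24914) + 22577/(-164) = ((4 - 148*(-19))/(-148))*(-1/24914) + 22577*(-1/164) = -(4 + 2812)/148*(-1/24914) - 22577/164 = -1/148*2816*(-1/24914) - 22577/164 = -704/37*(-1/24914) - 22577/164 = 352/460909 - 22577/164 = -10405884765/75589076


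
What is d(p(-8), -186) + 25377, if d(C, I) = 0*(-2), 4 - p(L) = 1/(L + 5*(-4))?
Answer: 25377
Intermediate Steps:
p(L) = 4 - 1/(-20 + L) (p(L) = 4 - 1/(L + 5*(-4)) = 4 - 1/(L - 20) = 4 - 1/(-20 + L))
d(C, I) = 0
d(p(-8), -186) + 25377 = 0 + 25377 = 25377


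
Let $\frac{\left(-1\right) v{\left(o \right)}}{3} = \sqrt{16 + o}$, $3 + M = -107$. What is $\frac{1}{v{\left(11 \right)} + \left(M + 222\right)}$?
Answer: $\frac{112}{12301} + \frac{9 \sqrt{3}}{12301} \approx 0.010372$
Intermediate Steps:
$M = -110$ ($M = -3 - 107 = -110$)
$v{\left(o \right)} = - 3 \sqrt{16 + o}$
$\frac{1}{v{\left(11 \right)} + \left(M + 222\right)} = \frac{1}{- 3 \sqrt{16 + 11} + \left(-110 + 222\right)} = \frac{1}{- 3 \sqrt{27} + 112} = \frac{1}{- 3 \cdot 3 \sqrt{3} + 112} = \frac{1}{- 9 \sqrt{3} + 112} = \frac{1}{112 - 9 \sqrt{3}}$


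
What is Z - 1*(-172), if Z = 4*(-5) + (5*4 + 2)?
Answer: 174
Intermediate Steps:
Z = 2 (Z = -20 + (20 + 2) = -20 + 22 = 2)
Z - 1*(-172) = 2 - 1*(-172) = 2 + 172 = 174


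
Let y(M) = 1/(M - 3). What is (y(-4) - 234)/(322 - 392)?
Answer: 1639/490 ≈ 3.3449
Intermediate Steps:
y(M) = 1/(-3 + M)
(y(-4) - 234)/(322 - 392) = (1/(-3 - 4) - 234)/(322 - 392) = (1/(-7) - 234)/(-70) = (-⅐ - 234)*(-1/70) = -1639/7*(-1/70) = 1639/490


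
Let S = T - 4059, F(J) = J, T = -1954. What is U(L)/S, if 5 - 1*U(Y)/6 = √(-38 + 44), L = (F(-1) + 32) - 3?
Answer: -30/6013 + 6*√6/6013 ≈ -0.0025450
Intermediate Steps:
L = 28 (L = (-1 + 32) - 3 = 31 - 3 = 28)
U(Y) = 30 - 6*√6 (U(Y) = 30 - 6*√(-38 + 44) = 30 - 6*√6)
S = -6013 (S = -1954 - 4059 = -6013)
U(L)/S = (30 - 6*√6)/(-6013) = (30 - 6*√6)*(-1/6013) = -30/6013 + 6*√6/6013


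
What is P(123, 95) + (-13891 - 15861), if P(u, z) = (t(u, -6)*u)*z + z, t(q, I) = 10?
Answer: 87193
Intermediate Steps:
P(u, z) = z + 10*u*z (P(u, z) = (10*u)*z + z = 10*u*z + z = z + 10*u*z)
P(123, 95) + (-13891 - 15861) = 95*(1 + 10*123) + (-13891 - 15861) = 95*(1 + 1230) - 29752 = 95*1231 - 29752 = 116945 - 29752 = 87193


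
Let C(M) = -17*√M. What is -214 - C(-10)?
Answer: -214 + 17*I*√10 ≈ -214.0 + 53.759*I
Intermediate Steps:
-214 - C(-10) = -214 - (-17)*√(-10) = -214 - (-17)*I*√10 = -214 + 17*I*√10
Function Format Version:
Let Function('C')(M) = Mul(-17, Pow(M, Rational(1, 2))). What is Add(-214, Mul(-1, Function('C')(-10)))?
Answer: Add(-214, Mul(17, I, Pow(10, Rational(1, 2)))) ≈ Add(-214.00, Mul(53.759, I))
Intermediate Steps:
Add(-214, Mul(-1, Function('C')(-10))) = Add(-214, Mul(-1, Mul(-17, Pow(-10, Rational(1, 2))))) = Add(-214, Mul(-1, Mul(-17, Mul(I, Pow(10, Rational(1, 2)))))) = Add(-214, Mul(-1, Mul(-17, I, Pow(10, Rational(1, 2))))) = Add(-214, Mul(17, I, Pow(10, Rational(1, 2))))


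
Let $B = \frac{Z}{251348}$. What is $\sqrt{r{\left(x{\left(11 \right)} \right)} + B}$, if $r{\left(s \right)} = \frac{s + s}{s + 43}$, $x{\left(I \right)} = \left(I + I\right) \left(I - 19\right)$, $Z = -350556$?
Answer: $\frac{\sqrt{87439615915477}}{8357321} \approx 1.1189$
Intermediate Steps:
$x{\left(I \right)} = 2 I \left(-19 + I\right)$
$B = - \frac{87639}{62837}$ ($B = - \frac{350556}{251348} = \left(-350556\right) \frac{1}{251348} = - \frac{87639}{62837} \approx -1.3947$)
$r{\left(s \right)} = \frac{2 s}{43 + s}$
$\sqrt{r{\left(x{\left(11 \right)} \right)} + B} = \sqrt{\frac{2 \cdot 2 \cdot 11 \left(-19 + 11\right)}{43 + 2 \cdot 11 \left(-19 + 11\right)} - \frac{87639}{62837}} = \sqrt{\frac{2 \cdot 2 \cdot 11 \left(-8\right)}{43 + 2 \cdot 11 \left(-8\right)} - \frac{87639}{62837}} = \sqrt{2 \left(-176\right) \frac{1}{43 - 176} - \frac{87639}{62837}} = \sqrt{2 \left(-176\right) \frac{1}{-133} - \frac{87639}{62837}} = \sqrt{2 \left(-176\right) \left(- \frac{1}{133}\right) - \frac{87639}{62837}} = \sqrt{\frac{352}{133} - \frac{87639}{62837}} = \sqrt{\frac{10462637}{8357321}} = \frac{\sqrt{87439615915477}}{8357321}$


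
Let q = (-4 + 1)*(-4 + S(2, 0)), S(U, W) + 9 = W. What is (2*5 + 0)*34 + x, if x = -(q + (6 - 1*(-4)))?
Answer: 291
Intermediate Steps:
S(U, W) = -9 + W
q = 39 (q = (-4 + 1)*(-4 + (-9 + 0)) = -3*(-4 - 9) = -3*(-13) = 39)
x = -49 (x = -(39 + (6 - 1*(-4))) = -(39 + (6 + 4)) = -(39 + 10) = -1*49 = -49)
(2*5 + 0)*34 + x = (2*5 + 0)*34 - 49 = (10 + 0)*34 - 49 = 10*34 - 49 = 340 - 49 = 291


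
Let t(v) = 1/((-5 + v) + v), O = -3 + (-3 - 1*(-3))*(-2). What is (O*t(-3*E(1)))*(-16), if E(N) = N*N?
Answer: -48/11 ≈ -4.3636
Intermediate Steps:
E(N) = N²
O = -3 (O = -3 + (-3 + 3)*(-2) = -3 + 0*(-2) = -3 + 0 = -3)
t(v) = 1/(-5 + 2*v)
(O*t(-3*E(1)))*(-16) = -3/(-5 + 2*(-3*1²))*(-16) = -3/(-5 + 2*(-3*1))*(-16) = -3/(-5 + 2*(-3))*(-16) = -3/(-5 - 6)*(-16) = -3/(-11)*(-16) = -3*(-1/11)*(-16) = (3/11)*(-16) = -48/11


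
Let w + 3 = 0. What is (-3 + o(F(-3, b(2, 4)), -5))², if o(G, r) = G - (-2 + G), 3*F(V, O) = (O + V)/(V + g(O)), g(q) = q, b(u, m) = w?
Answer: 1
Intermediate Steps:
w = -3 (w = -3 + 0 = -3)
b(u, m) = -3
F(V, O) = ⅓ (F(V, O) = ((O + V)/(V + O))/3 = ((O + V)/(O + V))/3 = (⅓)*1 = ⅓)
o(G, r) = 2 (o(G, r) = G + (2 - G) = 2)
(-3 + o(F(-3, b(2, 4)), -5))² = (-3 + 2)² = (-1)² = 1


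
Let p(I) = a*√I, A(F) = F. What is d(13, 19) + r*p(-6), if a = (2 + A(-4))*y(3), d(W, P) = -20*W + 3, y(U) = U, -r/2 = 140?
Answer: -257 + 1680*I*√6 ≈ -257.0 + 4115.1*I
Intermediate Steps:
r = -280 (r = -2*140 = -280)
d(W, P) = 3 - 20*W
a = -6 (a = (2 - 4)*3 = -2*3 = -6)
p(I) = -6*√I
d(13, 19) + r*p(-6) = (3 - 20*13) - (-1680)*√(-6) = (3 - 260) - (-1680)*I*√6 = -257 - (-1680)*I*√6 = -257 + 1680*I*√6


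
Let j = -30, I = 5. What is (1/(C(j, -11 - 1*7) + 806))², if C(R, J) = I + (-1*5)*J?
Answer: 1/811801 ≈ 1.2318e-6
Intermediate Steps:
C(R, J) = 5 - 5*J (C(R, J) = 5 + (-1*5)*J = 5 - 5*J)
(1/(C(j, -11 - 1*7) + 806))² = (1/((5 - 5*(-11 - 1*7)) + 806))² = (1/((5 - 5*(-11 - 7)) + 806))² = (1/((5 - 5*(-18)) + 806))² = (1/((5 + 90) + 806))² = (1/(95 + 806))² = (1/901)² = 1/811801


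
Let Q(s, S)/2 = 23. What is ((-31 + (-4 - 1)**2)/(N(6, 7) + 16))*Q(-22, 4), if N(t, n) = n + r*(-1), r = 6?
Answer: -276/17 ≈ -16.235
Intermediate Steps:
N(t, n) = -6 + n (N(t, n) = n + 6*(-1) = n - 6 = -6 + n)
Q(s, S) = 46 (Q(s, S) = 2*23 = 46)
((-31 + (-4 - 1)**2)/(N(6, 7) + 16))*Q(-22, 4) = ((-31 + (-4 - 1)**2)/((-6 + 7) + 16))*46 = ((-31 + (-5)**2)/(1 + 16))*46 = ((-31 + 25)/17)*46 = -6*1/17*46 = -6/17*46 = -276/17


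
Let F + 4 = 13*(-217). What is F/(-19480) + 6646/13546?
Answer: 16773153/26387608 ≈ 0.63564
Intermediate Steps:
F = -2825 (F = -4 + 13*(-217) = -4 - 2821 = -2825)
F/(-19480) + 6646/13546 = -2825/(-19480) + 6646/13546 = -2825*(-1/19480) + 6646*(1/13546) = 565/3896 + 3323/6773 = 16773153/26387608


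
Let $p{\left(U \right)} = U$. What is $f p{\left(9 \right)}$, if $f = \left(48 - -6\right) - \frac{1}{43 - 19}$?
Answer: $\frac{3885}{8} \approx 485.63$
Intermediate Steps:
$f = \frac{1295}{24}$ ($f = \left(48 + 6\right) - \frac{1}{24} = 54 - \frac{1}{24} = \frac{1295}{24} \approx 53.958$)
$f p{\left(9 \right)} = \frac{1295}{24} \cdot 9 = \frac{3885}{8}$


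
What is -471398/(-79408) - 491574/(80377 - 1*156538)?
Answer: 12489508545/1007965448 ≈ 12.391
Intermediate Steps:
-471398/(-79408) - 491574/(80377 - 1*156538) = -471398*(-1/79408) - 491574/(80377 - 156538) = 235699/39704 - 491574/(-76161) = 235699/39704 - 491574*(-1/76161) = 235699/39704 + 163858/25387 = 12489508545/1007965448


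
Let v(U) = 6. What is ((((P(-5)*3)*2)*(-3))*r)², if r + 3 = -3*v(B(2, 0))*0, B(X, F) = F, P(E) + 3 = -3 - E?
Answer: 2916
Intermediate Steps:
P(E) = -6 - E (P(E) = -3 + (-3 - E) = -6 - E)
r = -3 (r = -3 - 3*6*0 = -3 - 18*0 = -3 + 0 = -3)
((((P(-5)*3)*2)*(-3))*r)² = (((((-6 - 1*(-5))*3)*2)*(-3))*(-3))² = (((((-6 + 5)*3)*2)*(-3))*(-3))² = (((-1*3*2)*(-3))*(-3))² = ((-3*2*(-3))*(-3))² = (-6*(-3)*(-3))² = (18*(-3))² = (-54)² = 2916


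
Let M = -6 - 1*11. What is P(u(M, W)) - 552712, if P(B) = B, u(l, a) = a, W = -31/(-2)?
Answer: -1105393/2 ≈ -5.5270e+5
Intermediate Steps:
M = -17 (M = -6 - 11 = -17)
W = 31/2 (W = -31*(-½) = 31/2 ≈ 15.500)
P(u(M, W)) - 552712 = 31/2 - 552712 = -1105393/2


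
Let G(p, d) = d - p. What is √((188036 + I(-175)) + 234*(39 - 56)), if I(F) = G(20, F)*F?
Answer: √218183 ≈ 467.10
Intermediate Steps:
I(F) = F*(-20 + F) (I(F) = (F - 1*20)*F = (F - 20)*F = (-20 + F)*F = F*(-20 + F))
√((188036 + I(-175)) + 234*(39 - 56)) = √((188036 - 175*(-20 - 175)) + 234*(39 - 56)) = √((188036 - 175*(-195)) + 234*(-17)) = √((188036 + 34125) - 3978) = √(222161 - 3978) = √218183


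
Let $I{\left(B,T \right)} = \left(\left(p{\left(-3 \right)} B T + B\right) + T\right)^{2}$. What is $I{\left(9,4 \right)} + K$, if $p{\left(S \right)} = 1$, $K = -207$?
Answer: $2194$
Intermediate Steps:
$I{\left(B,T \right)} = \left(B + T + B T\right)^{2}$ ($I{\left(B,T \right)} = \left(\left(1 B T + B\right) + T\right)^{2} = \left(\left(B T + B\right) + T\right)^{2} = \left(\left(B + B T\right) + T\right)^{2} = \left(B + T + B T\right)^{2}$)
$I{\left(9,4 \right)} + K = \left(9 + 4 + 9 \cdot 4\right)^{2} - 207 = \left(9 + 4 + 36\right)^{2} - 207 = 49^{2} - 207 = 2401 - 207 = 2194$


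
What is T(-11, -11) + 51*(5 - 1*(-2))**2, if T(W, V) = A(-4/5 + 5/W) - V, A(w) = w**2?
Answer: 7597511/3025 ≈ 2511.6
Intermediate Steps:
T(W, V) = (-4/5 + 5/W)**2 - V
T(-11, -11) + 51*(5 - 1*(-2))**2 = (-1*(-11) + (1/25)*(-25 + 4*(-11))**2/(-11)**2) + 51*(5 - 1*(-2))**2 = (11 + (1/25)*(1/121)*(-25 - 44)**2) + 51*(5 + 2)**2 = (11 + (1/25)*(1/121)*(-69)**2) + 51*7**2 = (11 + (1/25)*(1/121)*4761) + 51*49 = (11 + 4761/3025) + 2499 = 38036/3025 + 2499 = 7597511/3025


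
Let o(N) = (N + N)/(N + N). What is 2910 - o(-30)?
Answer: 2909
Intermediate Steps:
o(N) = 1 (o(N) = (2*N)/((2*N)) = (2*N)*(1/(2*N)) = 1)
2910 - o(-30) = 2910 - 1*1 = 2910 - 1 = 2909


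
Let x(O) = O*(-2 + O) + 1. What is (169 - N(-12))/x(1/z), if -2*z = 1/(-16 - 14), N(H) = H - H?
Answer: 169/3481 ≈ 0.048549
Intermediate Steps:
N(H) = 0
z = 1/60 (z = -1/(2*(-16 - 14)) = -1/2/(-30) = -1/2*(-1/30) = 1/60 ≈ 0.016667)
x(O) = 1 + O*(-2 + O)
(169 - N(-12))/x(1/z) = (169 - 1*0)/(1 + (1/(1/60))**2 - 2/1/60) = (169 + 0)/(1 + 60**2 - 2*60) = 169/(1 + 3600 - 120) = 169/3481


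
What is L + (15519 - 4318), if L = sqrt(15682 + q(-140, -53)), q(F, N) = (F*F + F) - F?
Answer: 11201 + sqrt(35282) ≈ 11389.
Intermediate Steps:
q(F, N) = F**2 (q(F, N) = (F**2 + F) - F = (F + F**2) - F = F**2)
L = sqrt(35282) (L = sqrt(15682 + (-140)**2) = sqrt(15682 + 19600) = sqrt(35282) ≈ 187.83)
L + (15519 - 4318) = sqrt(35282) + (15519 - 4318) = sqrt(35282) + 11201 = 11201 + sqrt(35282)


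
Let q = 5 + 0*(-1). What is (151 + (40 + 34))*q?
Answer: 1125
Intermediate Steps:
q = 5 (q = 5 + 0 = 5)
(151 + (40 + 34))*q = (151 + (40 + 34))*5 = (151 + 74)*5 = 225*5 = 1125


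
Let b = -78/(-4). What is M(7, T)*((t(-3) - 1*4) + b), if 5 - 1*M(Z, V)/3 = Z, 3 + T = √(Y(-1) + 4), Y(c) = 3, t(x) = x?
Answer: -75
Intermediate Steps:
T = -3 + √7 (T = -3 + √(3 + 4) = -3 + √7 ≈ -0.35425)
M(Z, V) = 15 - 3*Z
b = 39/2 (b = -78*(-¼) = 39/2 ≈ 19.500)
M(7, T)*((t(-3) - 1*4) + b) = (15 - 3*7)*((-3 - 1*4) + 39/2) = (15 - 21)*((-3 - 4) + 39/2) = -6*(-7 + 39/2) = -6*25/2 = -75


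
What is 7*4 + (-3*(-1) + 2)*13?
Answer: 93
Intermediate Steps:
7*4 + (-3*(-1) + 2)*13 = 28 + (3 + 2)*13 = 28 + 5*13 = 28 + 65 = 93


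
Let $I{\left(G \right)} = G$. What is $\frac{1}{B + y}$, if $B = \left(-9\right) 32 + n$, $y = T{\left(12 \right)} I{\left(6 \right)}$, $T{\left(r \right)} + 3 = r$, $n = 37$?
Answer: $- \frac{1}{197} \approx -0.0050761$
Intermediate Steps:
$T{\left(r \right)} = -3 + r$
$y = 54$ ($y = \left(-3 + 12\right) 6 = 9 \cdot 6 = 54$)
$B = -251$ ($B = \left(-9\right) 32 + 37 = -288 + 37 = -251$)
$\frac{1}{B + y} = \frac{1}{-251 + 54} = \frac{1}{-197} = - \frac{1}{197}$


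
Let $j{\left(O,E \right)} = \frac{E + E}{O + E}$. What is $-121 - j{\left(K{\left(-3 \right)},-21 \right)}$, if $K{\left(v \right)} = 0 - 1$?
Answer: $- \frac{1352}{11} \approx -122.91$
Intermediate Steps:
$K{\left(v \right)} = -1$ ($K{\left(v \right)} = 0 - 1 = -1$)
$j{\left(O,E \right)} = \frac{2 E}{E + O}$
$-121 - j{\left(K{\left(-3 \right)},-21 \right)} = -121 - 2 \left(-21\right) \frac{1}{-21 - 1} = -121 - 2 \left(-21\right) \frac{1}{-22} = -121 - 2 \left(-21\right) \left(- \frac{1}{22}\right) = -121 - \frac{21}{11} = - \frac{1352}{11}$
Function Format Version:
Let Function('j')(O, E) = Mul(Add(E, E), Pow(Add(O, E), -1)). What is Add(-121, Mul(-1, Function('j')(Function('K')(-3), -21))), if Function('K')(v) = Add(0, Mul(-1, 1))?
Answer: Rational(-1352, 11) ≈ -122.91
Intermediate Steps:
Function('K')(v) = -1 (Function('K')(v) = Add(0, -1) = -1)
Function('j')(O, E) = Mul(2, E, Pow(Add(E, O), -1)) (Function('j')(O, E) = Mul(Mul(2, E), Pow(Add(E, O), -1)) = Mul(2, E, Pow(Add(E, O), -1)))
Add(-121, Mul(-1, Function('j')(Function('K')(-3), -21))) = Add(-121, Mul(-1, Mul(2, -21, Pow(Add(-21, -1), -1)))) = Add(-121, Mul(-1, Mul(2, -21, Pow(-22, -1)))) = Add(-121, Mul(-1, Mul(2, -21, Rational(-1, 22)))) = Add(-121, Mul(-1, Rational(21, 11))) = Add(-121, Rational(-21, 11)) = Rational(-1352, 11)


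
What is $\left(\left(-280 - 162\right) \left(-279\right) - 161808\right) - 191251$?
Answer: $-229741$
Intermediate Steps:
$\left(\left(-280 - 162\right) \left(-279\right) - 161808\right) - 191251 = \left(\left(-442\right) \left(-279\right) - 161808\right) - 191251 = \left(123318 - 161808\right) - 191251 = -38490 - 191251 = -229741$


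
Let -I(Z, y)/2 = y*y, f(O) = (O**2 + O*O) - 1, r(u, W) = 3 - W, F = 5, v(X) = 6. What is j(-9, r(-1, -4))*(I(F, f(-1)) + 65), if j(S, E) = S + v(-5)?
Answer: -189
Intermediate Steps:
f(O) = -1 + 2*O**2 (f(O) = (O**2 + O**2) - 1 = 2*O**2 - 1 = -1 + 2*O**2)
I(Z, y) = -2*y**2 (I(Z, y) = -2*y*y = -2*y**2)
j(S, E) = 6 + S (j(S, E) = S + 6 = 6 + S)
j(-9, r(-1, -4))*(I(F, f(-1)) + 65) = (6 - 9)*(-2*(-1 + 2*(-1)**2)**2 + 65) = -3*(-2*(-1 + 2*1)**2 + 65) = -3*(-2*(-1 + 2)**2 + 65) = -3*(-2*1**2 + 65) = -3*(-2*1 + 65) = -3*(-2 + 65) = -3*63 = -189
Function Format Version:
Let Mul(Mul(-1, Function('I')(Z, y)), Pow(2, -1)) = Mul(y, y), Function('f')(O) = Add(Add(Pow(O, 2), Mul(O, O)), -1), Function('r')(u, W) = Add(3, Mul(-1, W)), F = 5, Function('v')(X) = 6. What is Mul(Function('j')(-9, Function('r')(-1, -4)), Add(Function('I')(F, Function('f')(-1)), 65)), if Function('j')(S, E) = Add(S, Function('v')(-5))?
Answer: -189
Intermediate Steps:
Function('f')(O) = Add(-1, Mul(2, Pow(O, 2))) (Function('f')(O) = Add(Add(Pow(O, 2), Pow(O, 2)), -1) = Add(Mul(2, Pow(O, 2)), -1) = Add(-1, Mul(2, Pow(O, 2))))
Function('I')(Z, y) = Mul(-2, Pow(y, 2)) (Function('I')(Z, y) = Mul(-2, Mul(y, y)) = Mul(-2, Pow(y, 2)))
Function('j')(S, E) = Add(6, S) (Function('j')(S, E) = Add(S, 6) = Add(6, S))
Mul(Function('j')(-9, Function('r')(-1, -4)), Add(Function('I')(F, Function('f')(-1)), 65)) = Mul(Add(6, -9), Add(Mul(-2, Pow(Add(-1, Mul(2, Pow(-1, 2))), 2)), 65)) = Mul(-3, Add(Mul(-2, Pow(Add(-1, Mul(2, 1)), 2)), 65)) = Mul(-3, Add(Mul(-2, Pow(Add(-1, 2), 2)), 65)) = Mul(-3, Add(Mul(-2, Pow(1, 2)), 65)) = Mul(-3, Add(Mul(-2, 1), 65)) = Mul(-3, Add(-2, 65)) = Mul(-3, 63) = -189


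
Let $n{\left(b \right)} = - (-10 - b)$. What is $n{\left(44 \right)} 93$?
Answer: $5022$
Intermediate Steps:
$n{\left(b \right)} = 10 + b$
$n{\left(44 \right)} 93 = \left(10 + 44\right) 93 = 54 \cdot 93 = 5022$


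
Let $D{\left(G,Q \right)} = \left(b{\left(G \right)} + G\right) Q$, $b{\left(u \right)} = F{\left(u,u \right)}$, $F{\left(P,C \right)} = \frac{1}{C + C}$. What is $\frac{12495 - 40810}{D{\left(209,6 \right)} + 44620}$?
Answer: $- \frac{845405}{1369667} \approx -0.61723$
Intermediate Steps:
$F{\left(P,C \right)} = \frac{1}{2 C}$
$b{\left(u \right)} = \frac{1}{2 u}$
$D{\left(G,Q \right)} = Q \left(G + \frac{1}{2 G}\right)$ ($D{\left(G,Q \right)} = \left(\frac{1}{2 G} + G\right) Q = \left(G + \frac{1}{2 G}\right) Q = Q \left(G + \frac{1}{2 G}\right)$)
$\frac{12495 - 40810}{D{\left(209,6 \right)} + 44620} = \frac{12495 - 40810}{\left(209 \cdot 6 + \frac{1}{2} \cdot 6 \cdot \frac{1}{209}\right) + 44620} = - \frac{28315}{\left(1254 + \frac{1}{2} \cdot 6 \cdot \frac{1}{209}\right) + 44620} = - \frac{28315}{\left(1254 + \frac{3}{209}\right) + 44620} = - \frac{28315}{\frac{262089}{209} + 44620} = - \frac{28315}{\frac{9587669}{209}} = \left(-28315\right) \frac{209}{9587669} = - \frac{845405}{1369667}$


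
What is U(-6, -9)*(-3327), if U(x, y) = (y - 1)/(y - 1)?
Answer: -3327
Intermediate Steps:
U(x, y) = 1 (U(x, y) = (-1 + y)/(-1 + y) = 1)
U(-6, -9)*(-3327) = 1*(-3327) = -3327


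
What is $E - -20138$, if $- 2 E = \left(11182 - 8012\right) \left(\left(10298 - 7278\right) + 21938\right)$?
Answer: $-39538292$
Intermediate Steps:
$E = -39558430$ ($E = - \frac{\left(11182 - 8012\right) \left(\left(10298 - 7278\right) + 21938\right)}{2} = - \frac{3170 \left(\left(10298 - 7278\right) + 21938\right)}{2} = - \frac{3170 \left(3020 + 21938\right)}{2} = - \frac{3170 \cdot 24958}{2} = \left(- \frac{1}{2}\right) 79116860 = -39558430$)
$E - -20138 = -39558430 - -20138 = -39558430 + 20138 = -39538292$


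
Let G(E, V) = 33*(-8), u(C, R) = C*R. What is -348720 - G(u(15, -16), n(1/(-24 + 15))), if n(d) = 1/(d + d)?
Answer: -348456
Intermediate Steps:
n(d) = 1/(2*d)
G(E, V) = -264
-348720 - G(u(15, -16), n(1/(-24 + 15))) = -348720 - 1*(-264) = -348720 + 264 = -348456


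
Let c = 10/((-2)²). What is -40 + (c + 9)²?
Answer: 369/4 ≈ 92.250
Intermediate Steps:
c = 5/2 (c = 10/4 = 10*(¼) = 5/2 ≈ 2.5000)
-40 + (c + 9)² = -40 + (5/2 + 9)² = -40 + (23/2)² = -40 + 529/4 = 369/4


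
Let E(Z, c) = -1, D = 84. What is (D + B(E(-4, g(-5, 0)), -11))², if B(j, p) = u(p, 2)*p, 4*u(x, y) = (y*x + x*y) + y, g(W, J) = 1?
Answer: 159201/4 ≈ 39800.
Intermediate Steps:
u(x, y) = y/4 + x*y/2 (u(x, y) = ((y*x + x*y) + y)/4 = ((x*y + x*y) + y)/4 = (2*x*y + y)/4 = (y + 2*x*y)/4 = y/4 + x*y/2)
B(j, p) = p*(½ + p) (B(j, p) = ((¼)*2*(1 + 2*p))*p = (½ + p)*p = p*(½ + p))
(D + B(E(-4, g(-5, 0)), -11))² = (84 - 11*(½ - 11))² = (84 - 11*(-21/2))² = (84 + 231/2)² = (399/2)² = 159201/4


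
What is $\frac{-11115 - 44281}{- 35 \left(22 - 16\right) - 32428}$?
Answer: $\frac{27698}{16319} \approx 1.6973$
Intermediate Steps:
$\frac{-11115 - 44281}{- 35 \left(22 - 16\right) - 32428} = - \frac{55396}{\left(-35\right) 6 - 32428} = - \frac{55396}{-210 - 32428} = - \frac{55396}{-32638} = \left(-55396\right) \left(- \frac{1}{32638}\right) = \frac{27698}{16319}$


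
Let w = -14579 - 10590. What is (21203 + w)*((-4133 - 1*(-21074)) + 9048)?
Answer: -103072374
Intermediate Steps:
w = -25169
(21203 + w)*((-4133 - 1*(-21074)) + 9048) = (21203 - 25169)*((-4133 - 1*(-21074)) + 9048) = -3966*((-4133 + 21074) + 9048) = -3966*(16941 + 9048) = -3966*25989 = -103072374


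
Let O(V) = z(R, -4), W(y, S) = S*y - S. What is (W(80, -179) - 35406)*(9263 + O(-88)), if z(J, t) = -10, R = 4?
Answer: -458458391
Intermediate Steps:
W(y, S) = -S + S*y
O(V) = -10
(W(80, -179) - 35406)*(9263 + O(-88)) = (-179*(-1 + 80) - 35406)*(9263 - 10) = (-179*79 - 35406)*9253 = (-14141 - 35406)*9253 = -49547*9253 = -458458391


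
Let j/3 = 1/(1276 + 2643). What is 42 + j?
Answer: 164601/3919 ≈ 42.001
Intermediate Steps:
j = 3/3919 (j = 3/(1276 + 2643) = 3/3919 ≈ 0.00076550)
42 + j = 42 + 3/3919 = 164601/3919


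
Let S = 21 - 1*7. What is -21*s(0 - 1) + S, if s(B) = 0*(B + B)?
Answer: 14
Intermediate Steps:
S = 14 (S = 21 - 7 = 14)
s(B) = 0 (s(B) = 0*(2*B) = 0)
-21*s(0 - 1) + S = -21*0 + 14 = 0 + 14 = 14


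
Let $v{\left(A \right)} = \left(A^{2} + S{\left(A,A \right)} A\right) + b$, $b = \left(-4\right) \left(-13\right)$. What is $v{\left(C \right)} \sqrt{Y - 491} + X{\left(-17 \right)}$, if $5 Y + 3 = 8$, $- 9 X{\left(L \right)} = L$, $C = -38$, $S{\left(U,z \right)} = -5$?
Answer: $\frac{17}{9} + 11802 i \sqrt{10} \approx 1.8889 + 37321.0 i$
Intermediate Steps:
$X{\left(L \right)} = - \frac{L}{9}$
$Y = 1$ ($Y = - \frac{3}{5} + \frac{1}{5} \cdot 8 = - \frac{3}{5} + \frac{8}{5} = 1$)
$b = 52$
$v{\left(A \right)} = 52 + A^{2} - 5 A$ ($v{\left(A \right)} = \left(A^{2} - 5 A\right) + 52 = 52 + A^{2} - 5 A$)
$v{\left(C \right)} \sqrt{Y - 491} + X{\left(-17 \right)} = \left(52 + \left(-38\right)^{2} - -190\right) \sqrt{1 - 491} - - \frac{17}{9} = \left(52 + 1444 + 190\right) \sqrt{-490} + \frac{17}{9} = 1686 \cdot 7 i \sqrt{10} + \frac{17}{9} = 11802 i \sqrt{10} + \frac{17}{9} = \frac{17}{9} + 11802 i \sqrt{10}$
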